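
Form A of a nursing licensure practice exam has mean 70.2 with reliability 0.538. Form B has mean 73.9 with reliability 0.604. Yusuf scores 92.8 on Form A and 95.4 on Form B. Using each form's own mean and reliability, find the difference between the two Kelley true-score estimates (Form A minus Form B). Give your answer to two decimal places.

-4.53

T̂_A = 0.538(92.8) + 0.462(70.2) = 82.3588
T̂_B = 0.604(95.4) + 0.396(73.9) = 86.8860
T̂_A − T̂_B = -4.5272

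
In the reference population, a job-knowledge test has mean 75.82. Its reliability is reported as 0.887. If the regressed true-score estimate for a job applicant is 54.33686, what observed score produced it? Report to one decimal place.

T̂ = ρX + (1 − ρ)μ  ⇒  X = (T̂ − (1 − ρ)μ) / ρ
X = (54.33686 − 0.113 × 75.82) / 0.887 = (54.33686 − 8.56766) / 0.887 = 45.76920 / 0.887 = 51.600

51.6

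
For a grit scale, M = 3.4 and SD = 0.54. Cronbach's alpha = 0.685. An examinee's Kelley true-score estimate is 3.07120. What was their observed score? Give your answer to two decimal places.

T̂ = ρX + (1 − ρ)μ  ⇒  X = (T̂ − (1 − ρ)μ) / ρ
X = (3.07120 − 0.315 × 3.4) / 0.685 = (3.07120 − 1.0710) / 0.685 = 2.00020 / 0.685 = 2.9200

2.92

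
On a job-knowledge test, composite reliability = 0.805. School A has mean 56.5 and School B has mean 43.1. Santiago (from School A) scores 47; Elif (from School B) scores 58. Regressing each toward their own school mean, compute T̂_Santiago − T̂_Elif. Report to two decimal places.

T̂_Santiago = 0.805(47) + 0.195(56.5) = 48.8525
T̂_Elif = 0.805(58) + 0.195(43.1) = 55.0945
Difference = 48.8525 − 55.0945 = -6.2420

-6.24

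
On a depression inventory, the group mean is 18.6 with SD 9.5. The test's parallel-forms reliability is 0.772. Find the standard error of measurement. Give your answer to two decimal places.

4.54

SEM = SD · √(1 − ρ) = 9.5 × √0.228 = 9.5 × 0.4775 = 4.536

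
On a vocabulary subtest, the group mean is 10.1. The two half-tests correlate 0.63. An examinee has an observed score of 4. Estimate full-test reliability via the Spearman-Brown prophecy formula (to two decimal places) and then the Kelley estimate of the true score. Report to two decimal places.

Spearman-Brown: ρ = 2r/(1 + r) = 2(0.63)/(1 + 0.63) = 1.260/1.63 = 0.7730 → 0.77
T̂ = ρX + (1 − ρ)μ
  = 0.77 × 4 + 0.23 × 10.1
  = 3.08 + 2.323
  = 5.403
  ≈ 5.40

5.40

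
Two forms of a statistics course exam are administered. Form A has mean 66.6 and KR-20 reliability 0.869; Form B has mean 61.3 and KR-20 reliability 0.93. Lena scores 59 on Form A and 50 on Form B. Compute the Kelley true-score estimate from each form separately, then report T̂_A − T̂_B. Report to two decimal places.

9.20

T̂_A = 0.869(59) + 0.131(66.6) = 59.9956
T̂_B = 0.93(50) + 0.07(61.3) = 50.7910
T̂_A − T̂_B = 9.2046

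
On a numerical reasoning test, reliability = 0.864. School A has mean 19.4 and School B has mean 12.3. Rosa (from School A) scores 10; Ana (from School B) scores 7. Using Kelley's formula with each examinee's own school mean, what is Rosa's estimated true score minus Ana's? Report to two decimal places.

T̂_Rosa = 0.864(10) + 0.136(19.4) = 11.2784
T̂_Ana = 0.864(7) + 0.136(12.3) = 7.7208
Difference = 11.2784 − 7.7208 = 3.5576

3.56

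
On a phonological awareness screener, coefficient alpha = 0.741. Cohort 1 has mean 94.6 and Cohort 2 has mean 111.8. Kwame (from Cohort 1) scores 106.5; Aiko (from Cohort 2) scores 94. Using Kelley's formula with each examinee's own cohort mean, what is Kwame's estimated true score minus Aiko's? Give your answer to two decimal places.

T̂_Kwame = 0.741(106.5) + 0.259(94.6) = 103.4179
T̂_Aiko = 0.741(94) + 0.259(111.8) = 98.6102
Difference = 103.4179 − 98.6102 = 4.8077

4.81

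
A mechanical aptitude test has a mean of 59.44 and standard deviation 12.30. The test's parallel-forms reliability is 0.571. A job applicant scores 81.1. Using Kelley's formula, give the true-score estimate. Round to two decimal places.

71.81

Kelley's formula gives T̂ = 0.571·81.1 + 0.429·59.44 = 46.3081 + 25.49976 = 71.808.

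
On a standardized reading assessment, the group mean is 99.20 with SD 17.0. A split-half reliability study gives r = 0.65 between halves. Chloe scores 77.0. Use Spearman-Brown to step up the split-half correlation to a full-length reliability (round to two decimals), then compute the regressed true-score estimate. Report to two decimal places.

81.66

Spearman-Brown: ρ = 2r/(1 + r) = 2(0.65)/(1 + 0.65) = 1.300/1.65 = 0.7879 → 0.79
T̂ = 0.79(77.0) + 0.21(99.20) = 60.830 + 20.8320 = 81.662 → 81.66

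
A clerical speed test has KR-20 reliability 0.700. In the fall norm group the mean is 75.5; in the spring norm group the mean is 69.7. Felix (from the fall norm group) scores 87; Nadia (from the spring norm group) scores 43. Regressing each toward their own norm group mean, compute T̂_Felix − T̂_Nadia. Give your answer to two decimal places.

T̂_Felix = 0.700(87) + 0.300(75.5) = 83.5500
T̂_Nadia = 0.700(43) + 0.300(69.7) = 51.0100
Difference = 83.5500 − 51.0100 = 32.5400

32.54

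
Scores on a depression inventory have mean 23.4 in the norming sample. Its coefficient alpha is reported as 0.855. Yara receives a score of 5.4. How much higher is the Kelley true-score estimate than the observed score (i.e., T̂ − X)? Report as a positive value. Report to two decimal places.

2.61

T̂ = ρX + (1 − ρ)μ
  = 0.855 × 5.4 + 0.145 × 23.4
  = 4.6170 + 3.3930
  = 8.0100
  ≈ 8.010
T̂ − X = 8.010 − 5.4 = 2.610 → 2.61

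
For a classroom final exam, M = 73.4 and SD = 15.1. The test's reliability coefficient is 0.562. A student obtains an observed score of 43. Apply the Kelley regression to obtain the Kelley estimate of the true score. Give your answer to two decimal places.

T̂ = ρX + (1 − ρ)μ
  = 0.562 × 43 + 0.438 × 73.4
  = 24.166 + 32.1492
  = 56.315
  ≈ 56.32

56.32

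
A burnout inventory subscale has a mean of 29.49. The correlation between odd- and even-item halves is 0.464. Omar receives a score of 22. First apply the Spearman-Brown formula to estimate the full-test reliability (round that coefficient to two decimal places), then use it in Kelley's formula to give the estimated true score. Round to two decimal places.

24.77

Spearman-Brown: ρ = 2r/(1 + r) = 2(0.464)/(1 + 0.464) = 0.9280/1.464 = 0.6339 → 0.63
T̂ = 0.63(22) + 0.37(29.49) = 13.86 + 10.9113 = 24.771 → 24.77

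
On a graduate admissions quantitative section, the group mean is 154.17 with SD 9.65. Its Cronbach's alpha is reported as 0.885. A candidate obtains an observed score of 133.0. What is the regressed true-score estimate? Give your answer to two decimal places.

Kelley's formula gives T̂ = 0.885·133.0 + 0.115·154.17 = 117.7050 + 17.72955 = 135.435.

135.43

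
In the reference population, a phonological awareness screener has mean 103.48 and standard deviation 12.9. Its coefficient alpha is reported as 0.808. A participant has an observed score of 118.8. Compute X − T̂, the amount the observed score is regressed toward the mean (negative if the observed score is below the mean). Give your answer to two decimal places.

2.94

T̂ = ρX + (1 − ρ)μ
  = 0.808 × 118.8 + 0.192 × 103.48
  = 95.9904 + 19.86816
  = 115.8586
  ≈ 115.859
X − T̂ = 118.8 − 115.859 = 2.941 → 2.94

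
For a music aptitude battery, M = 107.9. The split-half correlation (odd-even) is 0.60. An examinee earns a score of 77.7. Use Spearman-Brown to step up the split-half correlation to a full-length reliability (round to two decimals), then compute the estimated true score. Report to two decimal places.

Spearman-Brown: ρ = 2r/(1 + r) = 2(0.60)/(1 + 0.60) = 1.200/1.60 = 0.7500 → 0.75
T̂ = ρX + (1 − ρ)μ
  = 0.75 × 77.7 + 0.25 × 107.9
  = 58.275 + 26.975
  = 85.250
  ≈ 85.25

85.25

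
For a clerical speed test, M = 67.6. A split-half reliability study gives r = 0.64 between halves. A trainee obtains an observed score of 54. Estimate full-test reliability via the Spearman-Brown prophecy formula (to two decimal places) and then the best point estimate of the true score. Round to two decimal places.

Spearman-Brown: ρ = 2r/(1 + r) = 2(0.64)/(1 + 0.64) = 1.280/1.64 = 0.7805 → 0.78
Kelley's formula gives T̂ = 0.78·54 + 0.22·67.6 = 42.12 + 14.872 = 56.992.

56.99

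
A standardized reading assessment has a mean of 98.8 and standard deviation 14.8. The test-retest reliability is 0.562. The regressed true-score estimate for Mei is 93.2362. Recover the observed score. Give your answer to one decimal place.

T̂ = ρX + (1 − ρ)μ  ⇒  X = (T̂ − (1 − ρ)μ) / ρ
X = (93.2362 − 0.438 × 98.8) / 0.562 = (93.2362 − 43.2744) / 0.562 = 49.9618 / 0.562 = 88.900

88.9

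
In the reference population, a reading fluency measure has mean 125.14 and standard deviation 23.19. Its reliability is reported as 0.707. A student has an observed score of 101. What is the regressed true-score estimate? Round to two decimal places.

108.07

T̂ = ρX + (1 − ρ)μ
  = 0.707 × 101 + 0.293 × 125.14
  = 71.407 + 36.66602
  = 108.073
  ≈ 108.07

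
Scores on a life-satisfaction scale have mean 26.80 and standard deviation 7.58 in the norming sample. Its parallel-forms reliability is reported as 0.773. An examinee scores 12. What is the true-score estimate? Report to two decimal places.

15.36

T̂ = ρX + (1 − ρ)μ
  = 0.773 × 12 + 0.227 × 26.80
  = 9.276 + 6.08360
  = 15.360
  ≈ 15.36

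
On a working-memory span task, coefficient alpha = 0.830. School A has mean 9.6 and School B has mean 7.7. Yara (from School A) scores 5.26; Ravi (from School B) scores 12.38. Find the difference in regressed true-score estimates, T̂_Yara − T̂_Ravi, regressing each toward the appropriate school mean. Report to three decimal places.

T̂_Yara = 0.830(5.26) + 0.170(9.6) = 5.99780
T̂_Ravi = 0.830(12.38) + 0.170(7.7) = 11.58440
Difference = 5.99780 − 11.58440 = -5.58660

-5.587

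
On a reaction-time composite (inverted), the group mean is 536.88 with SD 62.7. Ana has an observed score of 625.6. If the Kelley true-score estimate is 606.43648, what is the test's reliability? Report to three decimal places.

T̂ = ρX + (1 − ρ)μ  ⇒  T̂ − μ = ρ(X − μ)
ρ = (T̂ − μ)/(X − μ) = (606.43648 − 536.88) / (625.6 − 536.88) = 69.55648 / 88.72 = 0.78400

0.784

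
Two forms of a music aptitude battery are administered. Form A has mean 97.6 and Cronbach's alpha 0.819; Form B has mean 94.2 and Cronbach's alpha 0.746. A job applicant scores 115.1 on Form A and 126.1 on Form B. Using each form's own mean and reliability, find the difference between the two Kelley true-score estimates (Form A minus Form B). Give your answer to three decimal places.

T̂_A = 0.819(115.1) + 0.181(97.6) = 111.93250
T̂_B = 0.746(126.1) + 0.254(94.2) = 117.99740
T̂_A − T̂_B = -6.06490

-6.065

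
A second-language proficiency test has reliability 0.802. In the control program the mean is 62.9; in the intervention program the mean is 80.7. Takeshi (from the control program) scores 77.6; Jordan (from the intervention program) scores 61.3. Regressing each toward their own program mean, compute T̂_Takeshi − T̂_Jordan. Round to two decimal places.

T̂_Takeshi = 0.802(77.6) + 0.198(62.9) = 74.6894
T̂_Jordan = 0.802(61.3) + 0.198(80.7) = 65.1412
Difference = 74.6894 − 65.1412 = 9.5482

9.55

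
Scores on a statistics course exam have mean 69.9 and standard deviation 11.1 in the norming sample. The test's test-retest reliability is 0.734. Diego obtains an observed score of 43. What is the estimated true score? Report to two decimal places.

50.16

T̂ = 0.734(43) + 0.266(69.9) = 31.562 + 18.5934 = 50.155 → 50.16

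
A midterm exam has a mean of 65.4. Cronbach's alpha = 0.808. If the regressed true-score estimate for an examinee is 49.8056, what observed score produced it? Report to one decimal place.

T̂ = ρX + (1 − ρ)μ  ⇒  X = (T̂ − (1 − ρ)μ) / ρ
X = (49.8056 − 0.192 × 65.4) / 0.808 = (49.8056 − 12.5568) / 0.808 = 37.2488 / 0.808 = 46.100

46.1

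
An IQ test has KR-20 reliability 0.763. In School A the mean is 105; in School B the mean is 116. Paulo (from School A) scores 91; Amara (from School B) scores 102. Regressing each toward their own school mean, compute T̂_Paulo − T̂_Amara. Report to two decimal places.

-11.00

T̂_Paulo = 0.763(91) + 0.237(105) = 94.3180
T̂_Amara = 0.763(102) + 0.237(116) = 105.3180
Difference = 94.3180 − 105.3180 = -11.0000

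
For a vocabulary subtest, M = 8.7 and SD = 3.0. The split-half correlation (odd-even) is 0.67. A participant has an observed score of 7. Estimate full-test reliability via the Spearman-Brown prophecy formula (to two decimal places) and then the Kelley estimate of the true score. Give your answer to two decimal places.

Spearman-Brown: ρ = 2r/(1 + r) = 2(0.67)/(1 + 0.67) = 1.340/1.67 = 0.8024 → 0.80
T̂ = ρX + (1 − ρ)μ
  = 0.80 × 7 + 0.20 × 8.7
  = 5.60 + 1.740
  = 7.340
  ≈ 7.34

7.34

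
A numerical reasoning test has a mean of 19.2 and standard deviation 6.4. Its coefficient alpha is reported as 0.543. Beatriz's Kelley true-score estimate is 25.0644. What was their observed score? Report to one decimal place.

30.0

T̂ = ρX + (1 − ρ)μ  ⇒  X = (T̂ − (1 − ρ)μ) / ρ
X = (25.0644 − 0.457 × 19.2) / 0.543 = (25.0644 − 8.7744) / 0.543 = 16.2900 / 0.543 = 30.000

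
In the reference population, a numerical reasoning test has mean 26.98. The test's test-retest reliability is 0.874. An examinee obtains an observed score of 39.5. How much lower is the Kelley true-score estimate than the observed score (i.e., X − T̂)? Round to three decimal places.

Weight the observed score by reliability and the mean by (1 − reliability): T̂ = 0.874·39.5 + 0.126·26.98 = 34.5230 + 3.39948 = 37.92248.
X − T̂ = 39.5 − 37.9225 = 1.5775 → 1.578

1.578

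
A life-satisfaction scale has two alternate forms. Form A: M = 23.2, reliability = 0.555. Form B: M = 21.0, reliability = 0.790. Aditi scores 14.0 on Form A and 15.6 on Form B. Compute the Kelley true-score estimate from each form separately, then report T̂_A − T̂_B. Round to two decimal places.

T̂_A = 0.555(14.0) + 0.445(23.2) = 18.0940
T̂_B = 0.790(15.6) + 0.210(21.0) = 16.7340
T̂_A − T̂_B = 1.3600

1.36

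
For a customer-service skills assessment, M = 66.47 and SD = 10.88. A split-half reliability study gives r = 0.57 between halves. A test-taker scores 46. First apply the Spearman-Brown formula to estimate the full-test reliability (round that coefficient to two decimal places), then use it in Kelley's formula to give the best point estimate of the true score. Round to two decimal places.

51.53

Spearman-Brown: ρ = 2r/(1 + r) = 2(0.57)/(1 + 0.57) = 1.140/1.57 = 0.7261 → 0.73
T̂ = ρX + (1 − ρ)μ
  = 0.73 × 46 + 0.27 × 66.47
  = 33.58 + 17.9469
  = 51.527
  ≈ 51.53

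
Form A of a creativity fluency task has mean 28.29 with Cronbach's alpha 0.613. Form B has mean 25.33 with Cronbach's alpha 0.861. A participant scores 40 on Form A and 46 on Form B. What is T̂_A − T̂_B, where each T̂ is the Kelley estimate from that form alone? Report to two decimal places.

-7.66

T̂_A = 0.613(40) + 0.387(28.29) = 35.4682
T̂_B = 0.861(46) + 0.139(25.33) = 43.1269
T̂_A − T̂_B = -7.6586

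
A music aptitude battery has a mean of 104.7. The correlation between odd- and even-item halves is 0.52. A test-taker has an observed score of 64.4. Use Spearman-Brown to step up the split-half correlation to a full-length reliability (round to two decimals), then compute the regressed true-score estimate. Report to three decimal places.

77.296

Spearman-Brown: ρ = 2r/(1 + r) = 2(0.52)/(1 + 0.52) = 1.040/1.52 = 0.6842 → 0.68
Weight the observed score by reliability and the mean by (1 − reliability): T̂ = 0.68·64.4 + 0.32·104.7 = 43.792 + 33.504 = 77.2960.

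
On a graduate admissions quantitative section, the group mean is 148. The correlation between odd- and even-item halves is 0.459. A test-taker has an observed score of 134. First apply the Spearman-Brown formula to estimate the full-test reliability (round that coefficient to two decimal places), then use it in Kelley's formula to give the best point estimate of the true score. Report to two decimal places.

139.18

Spearman-Brown: ρ = 2r/(1 + r) = 2(0.459)/(1 + 0.459) = 0.9180/1.459 = 0.6292 → 0.63
T̂ = ρX + (1 − ρ)μ
  = 0.63 × 134 + 0.37 × 148
  = 84.42 + 54.76
  = 139.180
  ≈ 139.18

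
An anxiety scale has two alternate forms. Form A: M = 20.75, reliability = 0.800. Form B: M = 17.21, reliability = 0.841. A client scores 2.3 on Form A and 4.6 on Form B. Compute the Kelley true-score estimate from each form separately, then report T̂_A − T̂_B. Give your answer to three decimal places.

T̂_A = 0.800(2.3) + 0.200(20.75) = 5.99000
T̂_B = 0.841(4.6) + 0.159(17.21) = 6.60499
T̂_A − T̂_B = -0.61499

-0.615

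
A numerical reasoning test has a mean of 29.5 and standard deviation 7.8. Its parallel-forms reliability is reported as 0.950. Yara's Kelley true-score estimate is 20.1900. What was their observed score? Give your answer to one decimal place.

19.7

T̂ = ρX + (1 − ρ)μ  ⇒  X = (T̂ − (1 − ρ)μ) / ρ
X = (20.1900 − 0.050 × 29.5) / 0.950 = (20.1900 − 1.4750) / 0.950 = 18.7150 / 0.950 = 19.700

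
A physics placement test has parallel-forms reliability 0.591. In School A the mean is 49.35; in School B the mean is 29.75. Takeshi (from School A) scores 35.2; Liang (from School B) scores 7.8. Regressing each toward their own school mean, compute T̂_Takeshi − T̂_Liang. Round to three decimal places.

24.210

T̂_Takeshi = 0.591(35.2) + 0.409(49.35) = 40.98735
T̂_Liang = 0.591(7.8) + 0.409(29.75) = 16.77755
Difference = 40.98735 − 16.77755 = 24.20980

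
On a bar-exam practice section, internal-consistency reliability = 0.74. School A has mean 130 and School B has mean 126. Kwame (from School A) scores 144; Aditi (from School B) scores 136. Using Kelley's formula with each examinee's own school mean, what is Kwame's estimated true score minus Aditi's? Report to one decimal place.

T̂_Kwame = 0.74(144) + 0.26(130) = 140.360
T̂_Aditi = 0.74(136) + 0.26(126) = 133.400
Difference = 140.360 − 133.400 = 6.960

7.0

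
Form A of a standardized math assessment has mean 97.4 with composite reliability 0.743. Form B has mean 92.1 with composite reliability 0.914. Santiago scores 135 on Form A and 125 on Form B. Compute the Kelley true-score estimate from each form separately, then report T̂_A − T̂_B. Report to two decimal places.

T̂_A = 0.743(135) + 0.257(97.4) = 125.3368
T̂_B = 0.914(125) + 0.086(92.1) = 122.1706
T̂_A − T̂_B = 3.1662

3.17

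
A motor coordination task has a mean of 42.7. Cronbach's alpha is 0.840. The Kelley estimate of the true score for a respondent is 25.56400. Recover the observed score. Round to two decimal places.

22.30

T̂ = ρX + (1 − ρ)μ  ⇒  X = (T̂ − (1 − ρ)μ) / ρ
X = (25.56400 − 0.160 × 42.7) / 0.840 = (25.56400 − 6.8320) / 0.840 = 18.73200 / 0.840 = 22.3000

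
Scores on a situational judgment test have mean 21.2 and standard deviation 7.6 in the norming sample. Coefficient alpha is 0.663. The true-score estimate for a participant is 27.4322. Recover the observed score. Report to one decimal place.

T̂ = ρX + (1 − ρ)μ  ⇒  X = (T̂ − (1 − ρ)μ) / ρ
X = (27.4322 − 0.337 × 21.2) / 0.663 = (27.4322 − 7.1444) / 0.663 = 20.2878 / 0.663 = 30.600

30.6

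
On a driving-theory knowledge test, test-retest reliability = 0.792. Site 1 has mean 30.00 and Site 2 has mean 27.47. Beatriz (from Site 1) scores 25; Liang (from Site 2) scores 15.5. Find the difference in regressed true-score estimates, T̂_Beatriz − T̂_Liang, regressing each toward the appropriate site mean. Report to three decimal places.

T̂_Beatriz = 0.792(25) + 0.208(30.00) = 26.04000
T̂_Liang = 0.792(15.5) + 0.208(27.47) = 17.98976
Difference = 26.04000 − 17.98976 = 8.05024

8.050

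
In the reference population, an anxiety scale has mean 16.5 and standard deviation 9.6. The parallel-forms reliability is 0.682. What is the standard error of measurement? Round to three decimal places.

5.414

SEM = SD · √(1 − ρ) = 9.6 × √0.318 = 9.6 × 0.5639 = 5.4136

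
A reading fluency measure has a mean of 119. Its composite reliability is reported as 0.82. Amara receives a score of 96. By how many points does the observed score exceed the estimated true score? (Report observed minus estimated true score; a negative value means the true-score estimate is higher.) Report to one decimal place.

Weight the observed score by reliability and the mean by (1 − reliability): T̂ = 0.82·96 + 0.18·119 = 78.72 + 21.42 = 100.140.
X − T̂ = 96 − 100.14 = -4.14 → -4.1

-4.1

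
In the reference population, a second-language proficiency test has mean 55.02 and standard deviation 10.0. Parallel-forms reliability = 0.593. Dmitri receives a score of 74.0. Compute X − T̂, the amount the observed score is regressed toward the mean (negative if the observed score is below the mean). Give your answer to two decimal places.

7.72

T̂ = 0.593(74.0) + 0.407(55.02) = 43.8820 + 22.39314 = 66.2751 → 66.275
X − T̂ = 74.0 − 66.275 = 7.725 → 7.72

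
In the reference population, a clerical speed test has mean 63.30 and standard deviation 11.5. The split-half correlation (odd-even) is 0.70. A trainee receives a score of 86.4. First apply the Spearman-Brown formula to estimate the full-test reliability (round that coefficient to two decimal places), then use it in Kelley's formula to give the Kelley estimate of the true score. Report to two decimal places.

Spearman-Brown: ρ = 2r/(1 + r) = 2(0.70)/(1 + 0.70) = 1.400/1.70 = 0.8235 → 0.82
T̂ = 0.82(86.4) + 0.18(63.30) = 70.848 + 11.3940 = 82.242 → 82.24

82.24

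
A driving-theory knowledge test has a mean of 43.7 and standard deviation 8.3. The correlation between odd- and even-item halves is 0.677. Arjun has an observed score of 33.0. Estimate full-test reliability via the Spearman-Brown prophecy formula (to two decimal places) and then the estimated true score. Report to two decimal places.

Spearman-Brown: ρ = 2r/(1 + r) = 2(0.677)/(1 + 0.677) = 1.3540/1.677 = 0.8074 → 0.81
T̂ = 0.81(33.0) + 0.19(43.7) = 26.730 + 8.303 = 35.033 → 35.03

35.03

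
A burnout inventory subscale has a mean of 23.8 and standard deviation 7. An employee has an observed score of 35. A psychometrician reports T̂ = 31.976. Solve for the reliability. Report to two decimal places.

T̂ = ρX + (1 − ρ)μ  ⇒  T̂ − μ = ρ(X − μ)
ρ = (T̂ − μ)/(X − μ) = (31.976 − 23.8) / (35 − 23.8) = 8.176 / 11.2 = 0.7300

0.73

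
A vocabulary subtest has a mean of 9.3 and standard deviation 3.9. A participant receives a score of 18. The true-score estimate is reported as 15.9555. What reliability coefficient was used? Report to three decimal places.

T̂ = ρX + (1 − ρ)μ  ⇒  T̂ − μ = ρ(X − μ)
ρ = (T̂ − μ)/(X − μ) = (15.9555 − 9.3) / (18 − 9.3) = 6.6555 / 8.7 = 0.76500

0.765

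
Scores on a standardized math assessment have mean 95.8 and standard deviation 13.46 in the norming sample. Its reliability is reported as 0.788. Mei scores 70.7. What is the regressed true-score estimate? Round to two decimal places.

76.02

T̂ = ρX + (1 − ρ)μ
  = 0.788 × 70.7 + 0.212 × 95.8
  = 55.7116 + 20.3096
  = 76.021
  ≈ 76.02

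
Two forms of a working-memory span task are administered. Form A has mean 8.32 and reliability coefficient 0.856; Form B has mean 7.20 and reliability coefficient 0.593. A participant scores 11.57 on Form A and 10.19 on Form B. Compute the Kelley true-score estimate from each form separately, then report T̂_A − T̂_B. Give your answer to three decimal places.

T̂_A = 0.856(11.57) + 0.144(8.32) = 11.10200
T̂_B = 0.593(10.19) + 0.407(7.20) = 8.97307
T̂_A − T̂_B = 2.12893

2.129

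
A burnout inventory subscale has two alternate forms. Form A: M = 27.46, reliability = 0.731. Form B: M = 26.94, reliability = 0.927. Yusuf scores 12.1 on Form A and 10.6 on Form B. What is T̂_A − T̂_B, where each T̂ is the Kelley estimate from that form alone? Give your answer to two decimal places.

4.44

T̂_A = 0.731(12.1) + 0.269(27.46) = 16.2318
T̂_B = 0.927(10.6) + 0.073(26.94) = 11.7928
T̂_A − T̂_B = 4.4390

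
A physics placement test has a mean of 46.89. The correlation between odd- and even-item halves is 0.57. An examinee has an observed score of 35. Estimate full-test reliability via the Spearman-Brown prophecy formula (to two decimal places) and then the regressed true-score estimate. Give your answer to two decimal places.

Spearman-Brown: ρ = 2r/(1 + r) = 2(0.57)/(1 + 0.57) = 1.140/1.57 = 0.7261 → 0.73
Kelley's formula gives T̂ = 0.73·35 + 0.27·46.89 = 25.55 + 12.6603 = 38.210.

38.21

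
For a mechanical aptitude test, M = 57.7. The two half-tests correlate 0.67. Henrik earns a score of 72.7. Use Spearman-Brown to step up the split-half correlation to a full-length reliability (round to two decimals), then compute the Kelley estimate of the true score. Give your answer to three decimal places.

69.700

Spearman-Brown: ρ = 2r/(1 + r) = 2(0.67)/(1 + 0.67) = 1.340/1.67 = 0.8024 → 0.80
Weight the observed score by reliability and the mean by (1 − reliability): T̂ = 0.80·72.7 + 0.20·57.7 = 58.160 + 11.540 = 69.7000.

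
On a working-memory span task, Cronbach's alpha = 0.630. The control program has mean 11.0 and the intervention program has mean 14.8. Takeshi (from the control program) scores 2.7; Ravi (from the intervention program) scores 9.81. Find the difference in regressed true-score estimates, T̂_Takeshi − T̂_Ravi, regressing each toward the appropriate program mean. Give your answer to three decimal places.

-5.885

T̂_Takeshi = 0.630(2.7) + 0.370(11.0) = 5.77100
T̂_Ravi = 0.630(9.81) + 0.370(14.8) = 11.65630
Difference = 5.77100 − 11.65630 = -5.88530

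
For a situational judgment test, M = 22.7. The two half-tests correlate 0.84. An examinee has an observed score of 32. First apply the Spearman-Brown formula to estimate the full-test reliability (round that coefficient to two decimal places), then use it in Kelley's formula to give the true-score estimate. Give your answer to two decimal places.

Spearman-Brown: ρ = 2r/(1 + r) = 2(0.84)/(1 + 0.84) = 1.680/1.84 = 0.9130 → 0.91
Regress the observed score toward the mean by the unreliability: T̂ = 0.91·32 + 0.09·22.7 = 29.12 + 2.043 = 31.163.

31.16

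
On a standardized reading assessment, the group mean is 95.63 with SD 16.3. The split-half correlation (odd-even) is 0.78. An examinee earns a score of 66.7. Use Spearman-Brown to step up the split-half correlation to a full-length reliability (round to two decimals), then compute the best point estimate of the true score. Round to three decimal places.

70.172

Spearman-Brown: ρ = 2r/(1 + r) = 2(0.78)/(1 + 0.78) = 1.560/1.78 = 0.8764 → 0.88
Weight the observed score by reliability and the mean by (1 − reliability): T̂ = 0.88·66.7 + 0.12·95.63 = 58.696 + 11.4756 = 70.1716.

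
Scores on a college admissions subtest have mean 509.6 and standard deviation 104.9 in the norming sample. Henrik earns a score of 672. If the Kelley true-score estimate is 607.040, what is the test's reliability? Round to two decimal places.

0.60

T̂ = ρX + (1 − ρ)μ  ⇒  T̂ − μ = ρ(X − μ)
ρ = (T̂ − μ)/(X − μ) = (607.040 − 509.6) / (672 − 509.6) = 97.440 / 162.4 = 0.6000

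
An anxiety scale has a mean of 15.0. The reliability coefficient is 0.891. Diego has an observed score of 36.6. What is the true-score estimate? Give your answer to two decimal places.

Weight the observed score by reliability and the mean by (1 − reliability): T̂ = 0.891·36.6 + 0.109·15.0 = 32.6106 + 1.6350 = 34.246.

34.25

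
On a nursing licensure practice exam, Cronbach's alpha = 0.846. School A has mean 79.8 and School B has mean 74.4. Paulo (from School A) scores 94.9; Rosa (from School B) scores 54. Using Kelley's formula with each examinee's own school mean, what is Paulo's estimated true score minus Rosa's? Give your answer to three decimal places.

T̂_Paulo = 0.846(94.9) + 0.154(79.8) = 92.57460
T̂_Rosa = 0.846(54) + 0.154(74.4) = 57.14160
Difference = 92.57460 − 57.14160 = 35.43300

35.433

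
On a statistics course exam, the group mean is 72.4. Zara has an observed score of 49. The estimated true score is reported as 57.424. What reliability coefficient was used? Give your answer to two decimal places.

0.64

T̂ = ρX + (1 − ρ)μ  ⇒  T̂ − μ = ρ(X − μ)
ρ = (T̂ − μ)/(X − μ) = (57.424 − 72.4) / (49 − 72.4) = -14.976 / -23.4 = 0.6400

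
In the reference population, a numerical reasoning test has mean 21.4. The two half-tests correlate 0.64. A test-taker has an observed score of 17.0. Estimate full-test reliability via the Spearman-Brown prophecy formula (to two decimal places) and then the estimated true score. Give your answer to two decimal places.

Spearman-Brown: ρ = 2r/(1 + r) = 2(0.64)/(1 + 0.64) = 1.280/1.64 = 0.7805 → 0.78
Regress the observed score toward the mean by the unreliability: T̂ = 0.78·17.0 + 0.22·21.4 = 13.260 + 4.708 = 17.968.

17.97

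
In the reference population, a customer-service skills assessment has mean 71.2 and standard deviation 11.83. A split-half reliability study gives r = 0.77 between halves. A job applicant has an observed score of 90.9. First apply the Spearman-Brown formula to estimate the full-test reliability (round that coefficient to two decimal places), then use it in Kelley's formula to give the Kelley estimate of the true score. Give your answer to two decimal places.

88.34

Spearman-Brown: ρ = 2r/(1 + r) = 2(0.77)/(1 + 0.77) = 1.540/1.77 = 0.8701 → 0.87
Kelley's formula gives T̂ = 0.87·90.9 + 0.13·71.2 = 79.083 + 9.256 = 88.339.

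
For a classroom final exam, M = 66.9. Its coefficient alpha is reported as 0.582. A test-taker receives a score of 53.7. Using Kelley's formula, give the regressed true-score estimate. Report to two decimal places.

T̂ = 0.582(53.7) + 0.418(66.9) = 31.2534 + 27.9642 = 59.218 → 59.22

59.22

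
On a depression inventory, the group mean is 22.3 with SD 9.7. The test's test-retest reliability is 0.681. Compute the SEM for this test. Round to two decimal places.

SEM = SD · √(1 − ρ) = 9.7 × √0.319 = 9.7 × 0.5648 = 5.479

5.48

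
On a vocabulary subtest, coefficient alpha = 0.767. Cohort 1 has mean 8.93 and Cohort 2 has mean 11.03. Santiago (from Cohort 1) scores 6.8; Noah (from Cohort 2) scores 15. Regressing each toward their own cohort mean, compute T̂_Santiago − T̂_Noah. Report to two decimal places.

-6.78

T̂_Santiago = 0.767(6.8) + 0.233(8.93) = 7.2963
T̂_Noah = 0.767(15) + 0.233(11.03) = 14.0750
Difference = 7.2963 − 14.0750 = -6.7787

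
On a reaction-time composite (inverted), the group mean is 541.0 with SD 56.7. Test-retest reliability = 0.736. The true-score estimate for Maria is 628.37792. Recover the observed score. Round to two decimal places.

659.72

T̂ = ρX + (1 − ρ)μ  ⇒  X = (T̂ − (1 − ρ)μ) / ρ
X = (628.37792 − 0.264 × 541.0) / 0.736 = (628.37792 − 142.8240) / 0.736 = 485.55392 / 0.736 = 659.7200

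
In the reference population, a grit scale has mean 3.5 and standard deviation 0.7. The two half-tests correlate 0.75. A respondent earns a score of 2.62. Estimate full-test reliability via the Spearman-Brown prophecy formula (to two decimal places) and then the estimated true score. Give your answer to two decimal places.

Spearman-Brown: ρ = 2r/(1 + r) = 2(0.75)/(1 + 0.75) = 1.500/1.75 = 0.8571 → 0.86
Regress the observed score toward the mean by the unreliability: T̂ = 0.86·2.62 + 0.14·3.5 = 2.2532 + 0.490 = 2.743.

2.74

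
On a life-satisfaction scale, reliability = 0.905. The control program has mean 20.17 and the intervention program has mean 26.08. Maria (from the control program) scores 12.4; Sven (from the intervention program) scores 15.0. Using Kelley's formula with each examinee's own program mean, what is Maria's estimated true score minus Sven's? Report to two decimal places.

-2.91

T̂_Maria = 0.905(12.4) + 0.095(20.17) = 13.1382
T̂_Sven = 0.905(15.0) + 0.095(26.08) = 16.0526
Difference = 13.1382 − 16.0526 = -2.9145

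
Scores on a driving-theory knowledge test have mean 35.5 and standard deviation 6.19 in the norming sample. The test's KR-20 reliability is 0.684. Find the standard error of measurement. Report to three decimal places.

SEM = SD · √(1 − ρ) = 6.19 × √0.316 = 6.19 × 0.5621 = 3.4796

3.480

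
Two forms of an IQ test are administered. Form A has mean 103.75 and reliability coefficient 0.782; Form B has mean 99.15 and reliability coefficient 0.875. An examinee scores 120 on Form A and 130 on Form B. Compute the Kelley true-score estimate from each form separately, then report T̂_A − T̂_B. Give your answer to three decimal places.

T̂_A = 0.782(120) + 0.218(103.75) = 116.45750
T̂_B = 0.875(130) + 0.125(99.15) = 126.14375
T̂_A − T̂_B = -9.68625

-9.686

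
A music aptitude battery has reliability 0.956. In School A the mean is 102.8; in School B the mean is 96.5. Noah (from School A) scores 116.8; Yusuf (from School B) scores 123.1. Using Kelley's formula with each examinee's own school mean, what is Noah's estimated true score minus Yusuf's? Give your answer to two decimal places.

-5.75

T̂_Noah = 0.956(116.8) + 0.044(102.8) = 116.1840
T̂_Yusuf = 0.956(123.1) + 0.044(96.5) = 121.9296
Difference = 116.1840 − 121.9296 = -5.7456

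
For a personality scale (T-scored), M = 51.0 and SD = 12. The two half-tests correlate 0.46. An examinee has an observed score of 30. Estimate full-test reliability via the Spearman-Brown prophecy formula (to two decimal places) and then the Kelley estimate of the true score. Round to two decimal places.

37.77

Spearman-Brown: ρ = 2r/(1 + r) = 2(0.46)/(1 + 0.46) = 0.920/1.46 = 0.6301 → 0.63
T̂ = 0.63(30) + 0.37(51.0) = 18.90 + 18.870 = 37.770 → 37.77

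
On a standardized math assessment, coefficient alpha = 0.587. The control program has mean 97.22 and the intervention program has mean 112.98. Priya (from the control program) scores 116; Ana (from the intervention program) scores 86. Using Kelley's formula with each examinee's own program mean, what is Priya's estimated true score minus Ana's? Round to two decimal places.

11.10

T̂_Priya = 0.587(116) + 0.413(97.22) = 108.2439
T̂_Ana = 0.587(86) + 0.413(112.98) = 97.1427
Difference = 108.2439 − 97.1427 = 11.1011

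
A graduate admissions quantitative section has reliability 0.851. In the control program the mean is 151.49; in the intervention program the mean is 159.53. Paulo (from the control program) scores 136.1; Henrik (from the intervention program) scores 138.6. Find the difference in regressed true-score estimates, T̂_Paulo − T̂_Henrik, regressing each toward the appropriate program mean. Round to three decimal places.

T̂_Paulo = 0.851(136.1) + 0.149(151.49) = 138.39311
T̂_Henrik = 0.851(138.6) + 0.149(159.53) = 141.71857
Difference = 138.39311 − 141.71857 = -3.32546

-3.325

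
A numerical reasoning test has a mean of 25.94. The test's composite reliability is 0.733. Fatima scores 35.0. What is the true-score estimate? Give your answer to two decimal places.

Regress the observed score toward the mean by the unreliability: T̂ = 0.733·35.0 + 0.267·25.94 = 25.6550 + 6.92598 = 32.581.

32.58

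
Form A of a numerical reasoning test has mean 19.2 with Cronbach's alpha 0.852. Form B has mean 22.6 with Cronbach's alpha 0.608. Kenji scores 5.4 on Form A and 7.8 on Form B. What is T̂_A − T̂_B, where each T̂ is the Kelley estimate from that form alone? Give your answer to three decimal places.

-6.159

T̂_A = 0.852(5.4) + 0.148(19.2) = 7.44240
T̂_B = 0.608(7.8) + 0.392(22.6) = 13.60160
T̂_A − T̂_B = -6.15920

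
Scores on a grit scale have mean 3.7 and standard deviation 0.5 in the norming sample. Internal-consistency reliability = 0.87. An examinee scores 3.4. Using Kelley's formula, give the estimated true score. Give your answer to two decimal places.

3.44

T̂ = 0.87(3.4) + 0.13(3.7) = 2.958 + 0.481 = 3.439 → 3.44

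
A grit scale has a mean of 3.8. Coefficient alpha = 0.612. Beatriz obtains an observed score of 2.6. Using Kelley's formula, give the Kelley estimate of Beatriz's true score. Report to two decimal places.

T̂ = ρX + (1 − ρ)μ
  = 0.612 × 2.6 + 0.388 × 3.8
  = 1.5912 + 1.4744
  = 3.066
  ≈ 3.07

3.07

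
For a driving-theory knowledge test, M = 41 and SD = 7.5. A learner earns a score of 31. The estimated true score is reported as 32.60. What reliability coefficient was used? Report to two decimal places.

T̂ = ρX + (1 − ρ)μ  ⇒  T̂ − μ = ρ(X − μ)
ρ = (T̂ − μ)/(X − μ) = (32.60 − 41) / (31 − 41) = -8.40 / -10.0 = 0.8400

0.84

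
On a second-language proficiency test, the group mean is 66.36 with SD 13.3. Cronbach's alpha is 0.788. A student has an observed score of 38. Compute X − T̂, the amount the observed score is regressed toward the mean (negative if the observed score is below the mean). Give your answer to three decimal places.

Weight the observed score by reliability and the mean by (1 − reliability): T̂ = 0.788·38 + 0.212·66.36 = 29.944 + 14.06832 = 44.01232.
X − T̂ = 38 − 44.0123 = -6.0123 → -6.012

-6.012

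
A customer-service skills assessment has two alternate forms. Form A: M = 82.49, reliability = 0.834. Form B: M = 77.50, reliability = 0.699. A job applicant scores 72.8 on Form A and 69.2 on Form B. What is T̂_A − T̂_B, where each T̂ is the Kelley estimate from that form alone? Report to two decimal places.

T̂_A = 0.834(72.8) + 0.166(82.49) = 74.4085
T̂_B = 0.699(69.2) + 0.301(77.50) = 71.6983
T̂_A − T̂_B = 2.7102

2.71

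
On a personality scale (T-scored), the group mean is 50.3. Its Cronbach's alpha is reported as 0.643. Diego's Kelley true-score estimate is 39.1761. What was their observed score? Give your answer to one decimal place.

T̂ = ρX + (1 − ρ)μ  ⇒  X = (T̂ − (1 − ρ)μ) / ρ
X = (39.1761 − 0.357 × 50.3) / 0.643 = (39.1761 − 17.9571) / 0.643 = 21.2190 / 0.643 = 33.000

33.0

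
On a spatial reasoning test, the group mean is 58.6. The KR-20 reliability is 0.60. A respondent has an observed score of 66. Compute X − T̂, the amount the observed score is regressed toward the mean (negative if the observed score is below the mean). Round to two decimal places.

2.96

Regress the observed score toward the mean by the unreliability: T̂ = 0.60·66 + 0.40·58.6 = 39.60 + 23.440 = 63.0400.
X − T̂ = 66 − 63.040 = 2.960 → 2.96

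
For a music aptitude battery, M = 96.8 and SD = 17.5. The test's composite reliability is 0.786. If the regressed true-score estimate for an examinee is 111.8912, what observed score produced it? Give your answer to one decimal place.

116.0

T̂ = ρX + (1 − ρ)μ  ⇒  X = (T̂ − (1 − ρ)μ) / ρ
X = (111.8912 − 0.214 × 96.8) / 0.786 = (111.8912 − 20.7152) / 0.786 = 91.1760 / 0.786 = 116.000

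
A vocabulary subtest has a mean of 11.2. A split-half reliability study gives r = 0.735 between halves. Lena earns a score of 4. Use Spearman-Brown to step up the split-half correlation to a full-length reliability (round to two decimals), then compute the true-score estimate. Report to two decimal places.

5.08

Spearman-Brown: ρ = 2r/(1 + r) = 2(0.735)/(1 + 0.735) = 1.4700/1.735 = 0.8473 → 0.85
T̂ = ρX + (1 − ρ)μ
  = 0.85 × 4 + 0.15 × 11.2
  = 3.40 + 1.680
  = 5.080
  ≈ 5.08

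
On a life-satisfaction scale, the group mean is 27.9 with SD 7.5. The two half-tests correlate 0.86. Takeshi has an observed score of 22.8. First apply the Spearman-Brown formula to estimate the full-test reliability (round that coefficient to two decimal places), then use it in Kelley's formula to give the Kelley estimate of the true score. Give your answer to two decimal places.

Spearman-Brown: ρ = 2r/(1 + r) = 2(0.86)/(1 + 0.86) = 1.720/1.86 = 0.9247 → 0.92
T̂ = 0.92(22.8) + 0.08(27.9) = 20.976 + 2.232 = 23.208 → 23.21

23.21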